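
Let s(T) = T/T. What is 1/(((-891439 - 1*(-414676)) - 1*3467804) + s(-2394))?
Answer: -1/3944566 ≈ -2.5351e-7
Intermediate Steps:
s(T) = 1
1/(((-891439 - 1*(-414676)) - 1*3467804) + s(-2394)) = 1/(((-891439 - 1*(-414676)) - 1*3467804) + 1) = 1/(((-891439 + 414676) - 3467804) + 1) = 1/((-476763 - 3467804) + 1) = 1/(-3944567 + 1) = 1/(-3944566) = -1/3944566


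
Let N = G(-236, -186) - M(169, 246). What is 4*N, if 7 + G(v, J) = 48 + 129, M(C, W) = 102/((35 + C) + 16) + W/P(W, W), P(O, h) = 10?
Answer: 31886/55 ≈ 579.75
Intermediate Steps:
M(C, W) = 102/(51 + C) + W/10 (M(C, W) = 102/((35 + C) + 16) + W/10 = 102/(51 + C) + W*(⅒) = 102/(51 + C) + W/10)
G(v, J) = 170 (G(v, J) = -7 + (48 + 129) = -7 + 177 = 170)
N = 15943/110 (N = 170 - (1020 + 51*246 + 169*246)/(10*(51 + 169)) = 170 - (1020 + 12546 + 41574)/(10*220) = 170 - 55140/(10*220) = 170 - 1*2757/110 = 170 - 2757/110 = 15943/110 ≈ 144.94)
4*N = 4*(15943/110) = 31886/55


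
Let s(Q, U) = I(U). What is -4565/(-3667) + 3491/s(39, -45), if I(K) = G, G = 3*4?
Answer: 12856277/44004 ≈ 292.16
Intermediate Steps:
G = 12
I(K) = 12
s(Q, U) = 12
-4565/(-3667) + 3491/s(39, -45) = -4565/(-3667) + 3491/12 = -4565*(-1/3667) + 3491*(1/12) = 4565/3667 + 3491/12 = 12856277/44004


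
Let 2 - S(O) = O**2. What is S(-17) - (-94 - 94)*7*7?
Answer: 8925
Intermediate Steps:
S(O) = 2 - O**2
S(-17) - (-94 - 94)*7*7 = (2 - 1*(-17)**2) - (-94 - 94)*7*7 = (2 - 1*289) - (-188)*49 = (2 - 289) - 1*(-9212) = -287 + 9212 = 8925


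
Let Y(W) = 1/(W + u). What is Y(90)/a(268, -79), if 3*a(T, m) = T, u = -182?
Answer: -3/24656 ≈ -0.00012167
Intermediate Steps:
a(T, m) = T/3
Y(W) = 1/(-182 + W) (Y(W) = 1/(W - 182) = 1/(-182 + W))
Y(90)/a(268, -79) = 1/((-182 + 90)*(((⅓)*268))) = 1/((-92)*(268/3)) = -1/92*3/268 = -3/24656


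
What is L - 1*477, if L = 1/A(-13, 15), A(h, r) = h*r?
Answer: -93016/195 ≈ -477.00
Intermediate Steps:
L = -1/195 (L = 1/(-13*15) = 1/(-195) = -1/195 ≈ -0.0051282)
L - 1*477 = -1/195 - 1*477 = -1/195 - 477 = -93016/195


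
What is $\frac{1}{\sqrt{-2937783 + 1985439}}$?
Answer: $- \frac{i \sqrt{26454}}{158724} \approx - 0.0010247 i$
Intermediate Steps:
$\frac{1}{\sqrt{-2937783 + 1985439}} = \frac{1}{\sqrt{-952344}} = \frac{1}{6 i \sqrt{26454}} = - \frac{i \sqrt{26454}}{158724}$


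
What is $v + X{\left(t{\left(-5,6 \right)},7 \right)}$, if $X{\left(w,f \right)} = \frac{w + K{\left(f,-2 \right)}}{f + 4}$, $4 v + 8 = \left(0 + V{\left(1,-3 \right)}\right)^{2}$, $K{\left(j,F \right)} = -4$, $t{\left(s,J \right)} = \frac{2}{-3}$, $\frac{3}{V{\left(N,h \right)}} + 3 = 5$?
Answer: $- \frac{983}{528} \approx -1.8617$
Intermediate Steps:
$V{\left(N,h \right)} = \frac{3}{2}$ ($V{\left(N,h \right)} = \frac{3}{-3 + 5} = \frac{3}{2}$)
$t{\left(s,J \right)} = - \frac{2}{3}$ ($t{\left(s,J \right)} = 2 \left(- \frac{1}{3}\right) = - \frac{2}{3}$)
$v = - \frac{23}{16}$ ($v = -2 + \frac{\left(0 + \frac{3}{2}\right)^{2}}{4} = -2 + \frac{\left(\frac{3}{2}\right)^{2}}{4} = -2 + \frac{1}{4} \cdot \frac{9}{4} = -2 + \frac{9}{16} = - \frac{23}{16} \approx -1.4375$)
$X{\left(w,f \right)} = \frac{-4 + w}{4 + f}$ ($X{\left(w,f \right)} = \frac{w - 4}{f + 4} = \frac{-4 + w}{4 + f}$)
$v + X{\left(t{\left(-5,6 \right)},7 \right)} = - \frac{23}{16} + \frac{-4 - \frac{2}{3}}{4 + 7} = - \frac{23}{16} + \frac{1}{11} \left(- \frac{14}{3}\right) = - \frac{23}{16} - \frac{14}{33} = - \frac{983}{528}$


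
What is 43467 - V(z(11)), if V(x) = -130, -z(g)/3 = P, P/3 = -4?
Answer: 43597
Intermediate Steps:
P = -12 (P = 3*(-4) = -12)
z(g) = 36 (z(g) = -3*(-12) = 36)
43467 - V(z(11)) = 43467 - 1*(-130) = 43467 + 130 = 43597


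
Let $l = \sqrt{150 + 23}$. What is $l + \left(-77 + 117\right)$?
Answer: $40 + \sqrt{173} \approx 53.153$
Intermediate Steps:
$l = \sqrt{173} \approx 13.153$
$l + \left(-77 + 117\right) = \sqrt{173} + \left(-77 + 117\right) = \sqrt{173} + 40 = 40 + \sqrt{173}$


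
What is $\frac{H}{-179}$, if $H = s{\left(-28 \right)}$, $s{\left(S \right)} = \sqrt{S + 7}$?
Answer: $- \frac{i \sqrt{21}}{179} \approx - 0.025601 i$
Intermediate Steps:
$s{\left(S \right)} = \sqrt{7 + S}$
$H = i \sqrt{21}$ ($H = \sqrt{7 - 28} = \sqrt{-21} = i \sqrt{21} \approx 4.5826 i$)
$\frac{H}{-179} = \frac{i \sqrt{21}}{-179} = i \sqrt{21} \left(- \frac{1}{179}\right) = - \frac{i \sqrt{21}}{179}$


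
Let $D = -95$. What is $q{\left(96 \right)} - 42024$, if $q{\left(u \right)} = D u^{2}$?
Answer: $-917544$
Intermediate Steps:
$q{\left(u \right)} = - 95 u^{2}$
$q{\left(96 \right)} - 42024 = - 95 \cdot 96^{2} - 42024 = \left(-95\right) 9216 - 42024 = -875520 - 42024 = -917544$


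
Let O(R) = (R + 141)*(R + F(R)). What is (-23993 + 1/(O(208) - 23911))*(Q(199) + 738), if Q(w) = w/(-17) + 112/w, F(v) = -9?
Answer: -2686757773948583/154061820 ≈ -1.7439e+7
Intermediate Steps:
Q(w) = 112/w - w/17 (Q(w) = w*(-1/17) + 112/w = -w/17 + 112/w = 112/w - w/17)
O(R) = (-9 + R)*(141 + R) (O(R) = (R + 141)*(R - 9) = (141 + R)*(-9 + R) = (-9 + R)*(141 + R))
(-23993 + 1/(O(208) - 23911))*(Q(199) + 738) = (-23993 + 1/((-1269 + 208² + 132*208) - 23911))*((112/199 - 1/17*199) + 738) = (-23993 + 1/((-1269 + 43264 + 27456) - 23911))*((112*(1/199) - 199/17) + 738) = (-23993 + 1/(69451 - 23911))*((112/199 - 199/17) + 738) = (-23993 + 1/45540)*(-37697/3383 + 738) = (-23993 + 1/45540)*(2458957/3383) = -1092641219/45540*2458957/3383 = -2686757773948583/154061820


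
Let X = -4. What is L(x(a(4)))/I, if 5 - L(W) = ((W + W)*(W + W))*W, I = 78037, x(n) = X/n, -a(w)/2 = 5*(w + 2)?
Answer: 16871/263374875 ≈ 6.4057e-5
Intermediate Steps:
a(w) = -20 - 10*w (a(w) = -10*(w + 2) = -10*(2 + w) = -2*(10 + 5*w) = -20 - 10*w)
x(n) = -4/n
L(W) = 5 - 4*W³ (L(W) = 5 - (W + W)*(W + W)*W = 5 - (2*W)*(2*W)*W = 5 - 4*W²*W = 5 - 4*W³)
L(x(a(4)))/I = (5 - 4*(-64/(-20 - 10*4)³))/78037 = (5 - 4*(-64/(-20 - 40)³))*(1/78037) = (5 - 4*(-4/(-60))³)*(1/78037) = (5 - 4*(-4*(-1/60))³)*(1/78037) = (5 - 4*(1/15)³)*(1/78037) = (5 - 4*1/3375)*(1/78037) = (5 - 4/3375)*(1/78037) = (16871/3375)*(1/78037) = 16871/263374875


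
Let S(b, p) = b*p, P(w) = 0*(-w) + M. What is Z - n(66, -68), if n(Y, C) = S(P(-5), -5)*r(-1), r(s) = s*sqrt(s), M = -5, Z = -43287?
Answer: -43287 + 25*I ≈ -43287.0 + 25.0*I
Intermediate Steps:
P(w) = -5 (P(w) = 0*(-w) - 5 = 0 - 5 = -5)
r(s) = s**(3/2)
n(Y, C) = -25*I (n(Y, C) = (-5*(-5))*(-1)**(3/2) = 25*(-I) = -25*I)
Z - n(66, -68) = -43287 - (-25)*I = -43287 + 25*I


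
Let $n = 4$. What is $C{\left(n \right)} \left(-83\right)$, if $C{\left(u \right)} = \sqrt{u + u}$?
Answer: $- 166 \sqrt{2} \approx -234.76$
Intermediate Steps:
$C{\left(u \right)} = \sqrt{2} \sqrt{u}$ ($C{\left(u \right)} = \sqrt{2 u} = \sqrt{2} \sqrt{u}$)
$C{\left(n \right)} \left(-83\right) = \sqrt{2} \sqrt{4} \left(-83\right) = \sqrt{2} \cdot 2 \left(-83\right) = 2 \sqrt{2} \left(-83\right) = - 166 \sqrt{2}$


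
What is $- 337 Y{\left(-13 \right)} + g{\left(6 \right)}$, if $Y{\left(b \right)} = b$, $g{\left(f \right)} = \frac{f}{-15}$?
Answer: $\frac{21903}{5} \approx 4380.6$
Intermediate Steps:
$g{\left(f \right)} = - \frac{f}{15}$ ($g{\left(f \right)} = f \left(- \frac{1}{15}\right) = - \frac{f}{15}$)
$- 337 Y{\left(-13 \right)} + g{\left(6 \right)} = \left(-337\right) \left(-13\right) - \frac{2}{5} = 4381 - \frac{2}{5} = \frac{21903}{5}$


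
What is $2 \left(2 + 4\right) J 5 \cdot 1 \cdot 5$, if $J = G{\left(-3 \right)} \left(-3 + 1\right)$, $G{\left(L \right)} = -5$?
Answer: $3000$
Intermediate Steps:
$J = 10$ ($J = - 5 \left(-3 + 1\right) = \left(-5\right) \left(-2\right) = 10$)
$2 \left(2 + 4\right) J 5 \cdot 1 \cdot 5 = 2 \left(2 + 4\right) 10 \cdot 5 \cdot 1 \cdot 5 = 2 \cdot 6 \cdot 10 \cdot 5 \cdot 5 = 12 \cdot 10 \cdot 25 = 120 \cdot 25 = 3000$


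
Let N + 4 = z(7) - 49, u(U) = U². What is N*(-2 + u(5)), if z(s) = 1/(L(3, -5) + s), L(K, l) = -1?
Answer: -7291/6 ≈ -1215.2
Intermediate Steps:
z(s) = 1/(-1 + s)
N = -317/6 (N = -4 + (1/(-1 + 7) - 49) = -4 + (1/6 - 49) = -4 + (⅙ - 49) = -4 - 293/6 = -317/6 ≈ -52.833)
N*(-2 + u(5)) = -317*(-2 + 5²)/6 = -317*(-2 + 25)/6 = -317/6*23 = -7291/6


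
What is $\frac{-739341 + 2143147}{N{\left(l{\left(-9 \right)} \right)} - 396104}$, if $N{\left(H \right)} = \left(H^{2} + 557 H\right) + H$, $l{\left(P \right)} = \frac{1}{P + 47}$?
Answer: $- \frac{2027095864}{571952971} \approx -3.5442$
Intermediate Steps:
$l{\left(P \right)} = \frac{1}{47 + P}$
$N{\left(H \right)} = H^{2} + 558 H$
$\frac{-739341 + 2143147}{N{\left(l{\left(-9 \right)} \right)} - 396104} = \frac{-739341 + 2143147}{\frac{558 + \frac{1}{47 - 9}}{47 - 9} - 396104} = \frac{1403806}{\frac{558 + \frac{1}{38}}{38} - 396104} = \frac{1403806}{\frac{1}{38} \cdot \frac{21205}{38} - 396104} = \frac{1403806}{\frac{21205}{1444} - 396104} = \frac{1403806}{- \frac{571952971}{1444}} = 1403806 \left(- \frac{1444}{571952971}\right) = - \frac{2027095864}{571952971}$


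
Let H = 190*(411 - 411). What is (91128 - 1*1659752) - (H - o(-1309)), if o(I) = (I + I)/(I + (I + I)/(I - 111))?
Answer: -1112152996/709 ≈ -1.5686e+6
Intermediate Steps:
H = 0 (H = 190*0 = 0)
o(I) = 2*I/(I + 2*I/(-111 + I)) (o(I) = (2*I)/(I + (2*I)/(-111 + I)) = (2*I)/(I + 2*I/(-111 + I)) = 2*I/(I + 2*I/(-111 + I)))
(91128 - 1*1659752) - (H - o(-1309)) = (91128 - 1*1659752) - (0 - 2*(-111 - 1309)/(-109 - 1309)) = (91128 - 1659752) - (0 - 2*(-1420)/(-1418)) = -1568624 - (0 - 2*(-1)*(-1420)/1418) = -1568624 - (0 - 1*1420/709) = -1568624 - (0 - 1420/709) = -1568624 - 1*(-1420/709) = -1568624 + 1420/709 = -1112152996/709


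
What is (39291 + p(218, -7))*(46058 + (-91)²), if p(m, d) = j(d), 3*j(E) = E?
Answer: 2134906858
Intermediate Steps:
j(E) = E/3
p(m, d) = d/3
(39291 + p(218, -7))*(46058 + (-91)²) = (39291 + (⅓)*(-7))*(46058 + (-91)²) = (39291 - 7/3)*(46058 + 8281) = (117866/3)*54339 = 2134906858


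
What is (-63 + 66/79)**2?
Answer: 24117921/6241 ≈ 3864.4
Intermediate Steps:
(-63 + 66/79)**2 = (-4911/79)**2 = 24117921/6241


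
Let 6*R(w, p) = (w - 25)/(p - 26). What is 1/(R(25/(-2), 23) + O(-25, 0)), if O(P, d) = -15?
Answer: -12/155 ≈ -0.077419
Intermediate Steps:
R(w, p) = (-25 + w)/(6*(-26 + p)) (R(w, p) = ((w - 25)/(p - 26))/6 = ((-25 + w)/(-26 + p))/6 = (-25 + w)/(6*(-26 + p)))
1/(R(25/(-2), 23) + O(-25, 0)) = 1/((-25 + 25/(-2))/(6*(-26 + 23)) - 15) = 1/((⅙)*(-25 + 25*(-½))/(-3) - 15) = 1/((⅙)*(-⅓)*(-25 - 25/2) - 15) = 1/((⅙)*(-⅓)*(-75/2) - 15) = 1/(25/12 - 15) = 1/(-155/12) = -12/155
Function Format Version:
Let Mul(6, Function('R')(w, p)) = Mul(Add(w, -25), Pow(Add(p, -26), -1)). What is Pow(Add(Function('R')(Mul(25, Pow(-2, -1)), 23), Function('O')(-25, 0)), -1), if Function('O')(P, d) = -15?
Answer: Rational(-12, 155) ≈ -0.077419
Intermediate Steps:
Function('R')(w, p) = Mul(Rational(1, 6), Pow(Add(-26, p), -1), Add(-25, w)) (Function('R')(w, p) = Mul(Rational(1, 6), Mul(Add(w, -25), Pow(Add(p, -26), -1))) = Mul(Rational(1, 6), Mul(Add(-25, w), Pow(Add(-26, p), -1))) = Mul(Rational(1, 6), Mul(Pow(Add(-26, p), -1), Add(-25, w))) = Mul(Rational(1, 6), Pow(Add(-26, p), -1), Add(-25, w)))
Pow(Add(Function('R')(Mul(25, Pow(-2, -1)), 23), Function('O')(-25, 0)), -1) = Pow(Add(Mul(Rational(1, 6), Pow(Add(-26, 23), -1), Add(-25, Mul(25, Pow(-2, -1)))), -15), -1) = Pow(Add(Mul(Rational(1, 6), Pow(-3, -1), Add(-25, Mul(25, Rational(-1, 2)))), -15), -1) = Pow(Add(Mul(Rational(1, 6), Rational(-1, 3), Add(-25, Rational(-25, 2))), -15), -1) = Pow(Add(Mul(Rational(1, 6), Rational(-1, 3), Rational(-75, 2)), -15), -1) = Pow(Add(Rational(25, 12), -15), -1) = Pow(Rational(-155, 12), -1) = Rational(-12, 155)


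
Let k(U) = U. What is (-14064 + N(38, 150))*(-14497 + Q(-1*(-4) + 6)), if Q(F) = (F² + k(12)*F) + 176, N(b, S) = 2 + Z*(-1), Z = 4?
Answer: 198344666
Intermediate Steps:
N(b, S) = -2 (N(b, S) = 2 + 4*(-1) = 2 - 4 = -2)
Q(F) = 176 + F² + 12*F (Q(F) = (F² + 12*F) + 176 = 176 + F² + 12*F)
(-14064 + N(38, 150))*(-14497 + Q(-1*(-4) + 6)) = (-14064 - 2)*(-14497 + (176 + (-1*(-4) + 6)² + 12*(-1*(-4) + 6))) = -14066*(-14497 + (176 + (4 + 6)² + 12*(4 + 6))) = -14066*(-14497 + (176 + 10² + 12*10)) = -14066*(-14497 + (176 + 100 + 120)) = -14066*(-14497 + 396) = -14066*(-14101) = 198344666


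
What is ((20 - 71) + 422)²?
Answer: 137641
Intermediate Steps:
((20 - 71) + 422)² = (-51 + 422)² = 371² = 137641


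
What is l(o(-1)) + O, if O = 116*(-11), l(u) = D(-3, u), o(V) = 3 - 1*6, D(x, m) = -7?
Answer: -1283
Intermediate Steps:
o(V) = -3 (o(V) = 3 - 6 = -3)
l(u) = -7
O = -1276
l(o(-1)) + O = -7 - 1276 = -1283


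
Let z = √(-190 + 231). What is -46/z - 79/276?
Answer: -79/276 - 46*√41/41 ≈ -7.4702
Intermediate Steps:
z = √41 ≈ 6.4031
-46/z - 79/276 = -46*√41/41 - 79/276 = -79/276 - 46*√41/41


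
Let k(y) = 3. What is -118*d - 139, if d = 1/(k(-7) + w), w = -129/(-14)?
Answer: -25421/171 ≈ -148.66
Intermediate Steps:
w = 129/14 (w = -129*(-1/14) = 129/14 ≈ 9.2143)
d = 14/171 (d = 1/(3 + 129/14) = 1/(171/14) = 14/171 ≈ 0.081871)
-118*d - 139 = -118*14/171 - 139 = -1652/171 - 139 = -25421/171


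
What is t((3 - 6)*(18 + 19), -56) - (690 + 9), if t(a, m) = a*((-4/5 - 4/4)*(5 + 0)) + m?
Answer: 244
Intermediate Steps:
t(a, m) = m - 9*a (t(a, m) = a*((-4*⅕ - 4*¼)*5) + m = a*((-⅘ - 1)*5) + m = a*(-9/5*5) + m = a*(-9) + m = -9*a + m = m - 9*a)
t((3 - 6)*(18 + 19), -56) - (690 + 9) = (-56 - 9*(3 - 6)*(18 + 19)) - (690 + 9) = (-56 - (-27)*37) - 1*699 = (-56 - 9*(-111)) - 699 = (-56 + 999) - 699 = 943 - 699 = 244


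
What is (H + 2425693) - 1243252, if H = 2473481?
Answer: 3655922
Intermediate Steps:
(H + 2425693) - 1243252 = (2473481 + 2425693) - 1243252 = 4899174 - 1243252 = 3655922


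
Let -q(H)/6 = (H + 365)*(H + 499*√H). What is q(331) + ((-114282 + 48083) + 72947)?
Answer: -1375508 - 2083824*√331 ≈ -3.9287e+7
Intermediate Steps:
q(H) = -6*(365 + H)*(H + 499*√H) (q(H) = -6*(H + 365)*(H + 499*√H) = -6*(365 + H)*(H + 499*√H))
q(331) + ((-114282 + 48083) + 72947) = (-1092810*√331 - 991014*√331 - 2190*331 - 6*331²) + ((-114282 + 48083) + 72947) = (-1092810*√331 - 991014*√331 - 724890 - 6*109561) + (-66199 + 72947) = (-1092810*√331 - 991014*√331 - 724890 - 657366) + 6748 = (-1382256 - 2083824*√331) + 6748 = -1375508 - 2083824*√331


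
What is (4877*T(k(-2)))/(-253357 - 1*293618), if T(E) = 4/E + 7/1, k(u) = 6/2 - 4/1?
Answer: -4877/182325 ≈ -0.026749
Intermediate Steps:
k(u) = -1 (k(u) = 6*(1/2) - 4*1 = 3 - 4 = -1)
T(E) = 7 + 4/E (T(E) = 4/E + 7*1 = 4/E + 7 = 7 + 4/E)
(4877*T(k(-2)))/(-253357 - 1*293618) = (4877*(7 + 4/(-1)))/(-253357 - 1*293618) = (4877*(7 + 4*(-1)))/(-253357 - 293618) = (4877*(7 - 4))/(-546975) = (4877*3)*(-1/546975) = 14631*(-1/546975) = -4877/182325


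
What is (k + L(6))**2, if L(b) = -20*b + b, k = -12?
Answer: 15876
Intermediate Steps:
L(b) = -19*b
(k + L(6))**2 = (-12 - 19*6)**2 = (-12 - 114)**2 = (-126)**2 = 15876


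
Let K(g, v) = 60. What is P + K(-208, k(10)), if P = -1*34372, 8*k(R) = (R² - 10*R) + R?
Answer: -34312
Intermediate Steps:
k(R) = -9*R/8 + R²/8 (k(R) = ((R² - 10*R) + R)/8 = (R² - 9*R)/8 = -9*R/8 + R²/8)
P = -34372
P + K(-208, k(10)) = -34372 + 60 = -34312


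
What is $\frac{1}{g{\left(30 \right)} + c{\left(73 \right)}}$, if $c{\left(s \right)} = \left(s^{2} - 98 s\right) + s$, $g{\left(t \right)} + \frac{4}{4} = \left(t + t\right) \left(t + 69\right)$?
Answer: $\frac{1}{4187} \approx 0.00023883$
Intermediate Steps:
$g{\left(t \right)} = -1 + 2 t \left(69 + t\right)$ ($g{\left(t \right)} = -1 + \left(t + t\right) \left(t + 69\right) = -1 + 2 t \left(69 + t\right)$)
$c{\left(s \right)} = s^{2} - 97 s$
$\frac{1}{g{\left(30 \right)} + c{\left(73 \right)}} = \frac{1}{\left(-1 + 2 \cdot 30^{2} + 138 \cdot 30\right) + 73 \left(-97 + 73\right)} = \frac{1}{\left(-1 + 2 \cdot 900 + 4140\right) + 73 \left(-24\right)} = \frac{1}{\left(-1 + 1800 + 4140\right) - 1752} = \frac{1}{5939 - 1752} = \frac{1}{4187}$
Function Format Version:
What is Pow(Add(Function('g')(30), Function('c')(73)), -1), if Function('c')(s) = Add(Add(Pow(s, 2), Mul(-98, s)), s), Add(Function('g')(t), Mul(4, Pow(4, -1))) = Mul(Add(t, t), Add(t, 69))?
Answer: Rational(1, 4187) ≈ 0.00023883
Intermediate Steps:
Function('g')(t) = Add(-1, Mul(2, t, Add(69, t))) (Function('g')(t) = Add(-1, Mul(Add(t, t), Add(t, 69))) = Add(-1, Mul(Mul(2, t), Add(69, t))) = Add(-1, Mul(2, t, Add(69, t))))
Function('c')(s) = Add(Pow(s, 2), Mul(-97, s))
Pow(Add(Function('g')(30), Function('c')(73)), -1) = Pow(Add(Add(-1, Mul(2, Pow(30, 2)), Mul(138, 30)), Mul(73, Add(-97, 73))), -1) = Pow(Add(Add(-1, Mul(2, 900), 4140), Mul(73, -24)), -1) = Pow(Add(Add(-1, 1800, 4140), -1752), -1) = Pow(Add(5939, -1752), -1) = Pow(4187, -1) = Rational(1, 4187)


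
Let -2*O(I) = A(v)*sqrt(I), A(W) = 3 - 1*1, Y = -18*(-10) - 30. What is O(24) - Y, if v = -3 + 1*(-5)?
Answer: -150 - 2*sqrt(6) ≈ -154.90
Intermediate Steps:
Y = 150 (Y = 180 - 30 = 150)
v = -8 (v = -3 - 5 = -8)
A(W) = 2 (A(W) = 3 - 1 = 2)
O(I) = -sqrt(I)
O(24) - Y = -sqrt(24) - 1*150 = -2*sqrt(6) - 150 = -150 - 2*sqrt(6)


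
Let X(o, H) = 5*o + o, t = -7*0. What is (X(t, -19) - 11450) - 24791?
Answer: -36241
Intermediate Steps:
t = 0
X(o, H) = 6*o
(X(t, -19) - 11450) - 24791 = (6*0 - 11450) - 24791 = (0 - 11450) - 24791 = -11450 - 24791 = -36241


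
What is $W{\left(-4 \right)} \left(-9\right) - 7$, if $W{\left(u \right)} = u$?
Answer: $29$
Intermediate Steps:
$W{\left(-4 \right)} \left(-9\right) - 7 = \left(-4\right) \left(-9\right) - 7 = 36 - 7 = 29$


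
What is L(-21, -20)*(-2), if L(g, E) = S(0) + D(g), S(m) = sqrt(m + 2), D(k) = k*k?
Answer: -882 - 2*sqrt(2) ≈ -884.83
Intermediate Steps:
D(k) = k**2
S(m) = sqrt(2 + m)
L(g, E) = sqrt(2) + g**2 (L(g, E) = sqrt(2 + 0) + g**2 = sqrt(2) + g**2)
L(-21, -20)*(-2) = (sqrt(2) + (-21)**2)*(-2) = (sqrt(2) + 441)*(-2) = (441 + sqrt(2))*(-2) = -882 - 2*sqrt(2)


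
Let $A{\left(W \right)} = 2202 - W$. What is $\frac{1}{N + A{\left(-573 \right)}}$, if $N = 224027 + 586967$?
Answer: $\frac{1}{813769} \approx 1.2288 \cdot 10^{-6}$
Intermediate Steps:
$N = 810994$
$\frac{1}{N + A{\left(-573 \right)}} = \frac{1}{810994 + \left(2202 - -573\right)} = \frac{1}{810994 + \left(2202 + 573\right)} = \frac{1}{810994 + 2775} = \frac{1}{813769}$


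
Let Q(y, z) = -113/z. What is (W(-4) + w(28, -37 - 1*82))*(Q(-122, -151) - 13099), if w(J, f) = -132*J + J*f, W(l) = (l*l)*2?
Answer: 13836940656/151 ≈ 9.1635e+7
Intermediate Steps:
W(l) = 2*l² (W(l) = l²*2 = 2*l²)
(W(-4) + w(28, -37 - 1*82))*(Q(-122, -151) - 13099) = (2*(-4)² + 28*(-132 + (-37 - 1*82)))*(-113/(-151) - 13099) = (2*16 + 28*(-132 + (-37 - 82)))*(-113*(-1/151) - 13099) = (32 + 28*(-132 - 119))*(113/151 - 13099) = (32 + 28*(-251))*(-1977836/151) = (32 - 7028)*(-1977836/151) = -6996*(-1977836/151) = 13836940656/151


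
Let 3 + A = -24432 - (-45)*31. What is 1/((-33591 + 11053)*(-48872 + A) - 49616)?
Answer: 1/1620703040 ≈ 6.1702e-10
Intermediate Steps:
A = -23040 (A = -3 + (-24432 - (-45)*31) = -3 + (-24432 - 1*(-1395)) = -3 + (-24432 + 1395) = -3 - 23037 = -23040)
1/((-33591 + 11053)*(-48872 + A) - 49616) = 1/((-33591 + 11053)*(-48872 - 23040) - 49616) = 1/(-22538*(-71912) - 49616) = 1/(1620752656 - 49616) = 1/1620703040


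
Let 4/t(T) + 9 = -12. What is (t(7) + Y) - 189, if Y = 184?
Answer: -109/21 ≈ -5.1905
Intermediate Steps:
t(T) = -4/21 (t(T) = 4/(-9 - 12) = 4/(-21) = 4*(-1/21) = -4/21)
(t(7) + Y) - 189 = (-4/21 + 184) - 189 = 3860/21 - 189 = -109/21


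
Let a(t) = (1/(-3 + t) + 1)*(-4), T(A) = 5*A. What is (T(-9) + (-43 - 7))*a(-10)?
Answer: 4560/13 ≈ 350.77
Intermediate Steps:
a(t) = -4 - 4/(-3 + t) (a(t) = (1 + 1/(-3 + t))*(-4) = -4 - 4/(-3 + t))
(T(-9) + (-43 - 7))*a(-10) = (5*(-9) + (-43 - 7))*(4*(2 - 1*(-10))/(-3 - 10)) = (-45 - 50)*(4*(2 + 10)/(-13)) = -380*(-1)*12/13 = -95*(-48/13) = 4560/13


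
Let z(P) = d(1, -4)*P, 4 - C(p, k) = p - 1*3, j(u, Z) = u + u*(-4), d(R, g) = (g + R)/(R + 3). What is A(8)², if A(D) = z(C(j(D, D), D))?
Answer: 8649/16 ≈ 540.56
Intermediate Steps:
d(R, g) = (R + g)/(3 + R)
j(u, Z) = -3*u (j(u, Z) = u - 4*u = -3*u)
C(p, k) = 7 - p (C(p, k) = 4 - (p - 1*3) = 4 - (p - 3) = 4 - (-3 + p) = 4 + (3 - p) = 7 - p)
z(P) = -3*P/4 (z(P) = ((1 - 4)/(3 + 1))*P = (-3/4)*P = ((¼)*(-3))*P = -3*P/4)
A(D) = -21/4 - 9*D/4 (A(D) = -3*(7 - (-3)*D)/4 = -3*(7 + 3*D)/4 = -21/4 - 9*D/4)
A(8)² = (-21/4 - 9/4*8)² = (-21/4 - 18)² = (-93/4)² = 8649/16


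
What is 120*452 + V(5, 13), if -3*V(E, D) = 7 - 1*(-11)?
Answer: 54234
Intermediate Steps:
V(E, D) = -6 (V(E, D) = -(7 - 1*(-11))/3 = -(7 + 11)/3 = -⅓*18 = -6)
120*452 + V(5, 13) = 120*452 - 6 = 54240 - 6 = 54234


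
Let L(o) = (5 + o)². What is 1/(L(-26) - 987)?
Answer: -1/546 ≈ -0.0018315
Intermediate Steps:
1/(L(-26) - 987) = 1/((5 - 26)² - 987) = 1/((-21)² - 987) = 1/(441 - 987) = 1/(-546) = -1/546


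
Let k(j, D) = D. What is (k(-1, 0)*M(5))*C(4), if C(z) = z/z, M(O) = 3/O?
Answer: 0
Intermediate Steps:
C(z) = 1
(k(-1, 0)*M(5))*C(4) = (0*(3/5))*1 = 0*1 = 0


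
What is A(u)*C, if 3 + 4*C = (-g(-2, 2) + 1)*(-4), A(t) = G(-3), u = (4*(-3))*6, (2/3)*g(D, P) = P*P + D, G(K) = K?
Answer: -15/4 ≈ -3.7500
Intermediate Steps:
g(D, P) = 3*D/2 + 3*P²/2 (g(D, P) = 3*(P*P + D)/2 = 3*(P² + D)/2 = 3*(D + P²)/2 = 3*D/2 + 3*P²/2)
u = -72 (u = -12*6 = -72)
A(t) = -3
C = 5/4 (C = -¾ + ((-((3/2)*(-2) + (3/2)*2²) + 1)*(-4))/4 = -¾ + ((-(-3 + (3/2)*4) + 1)*(-4))/4 = -¾ + ((-(-3 + 6) + 1)*(-4))/4 = -¾ + ((-1*3 + 1)*(-4))/4 = -¾ + ((-3 + 1)*(-4))/4 = -¾ + (-2*(-4))/4 = -¾ + (¼)*8 = -¾ + 2 = 5/4 ≈ 1.2500)
A(u)*C = -3*5/4 = -15/4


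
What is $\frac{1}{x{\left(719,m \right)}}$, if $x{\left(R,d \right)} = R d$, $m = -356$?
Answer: $- \frac{1}{255964} \approx -3.9068 \cdot 10^{-6}$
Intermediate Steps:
$\frac{1}{x{\left(719,m \right)}} = \frac{1}{719 \left(-356\right)} = \frac{1}{-255964} = - \frac{1}{255964}$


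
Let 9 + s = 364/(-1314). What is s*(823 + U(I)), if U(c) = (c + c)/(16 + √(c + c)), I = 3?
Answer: -125463137/16425 + 1219*√6/5475 ≈ -7638.0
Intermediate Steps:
U(c) = 2*c/(16 + √2*√c) (U(c) = (2*c)/(16 + √(2*c)) = (2*c)/(16 + √2*√c) = 2*c/(16 + √2*√c))
s = -6095/657 (s = -9 + 364/(-1314) = -9 + 364*(-1/1314) = -9 - 182/657 = -6095/657 ≈ -9.2770)
s*(823 + U(I)) = -6095*(823 + 2*3/(16 + √2*√3))/657 = -6095*(823 + 2*3/(16 + √6))/657 = -6095*(823 + 6/(16 + √6))/657 = -5016185/657 - 12190/(219*(16 + √6))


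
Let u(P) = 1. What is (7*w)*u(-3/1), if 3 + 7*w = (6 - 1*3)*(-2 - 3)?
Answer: -18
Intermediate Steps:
w = -18/7 (w = -3/7 + ((6 - 1*3)*(-2 - 3))/7 = -3/7 + ((6 - 3)*(-5))/7 = -3/7 + (3*(-5))/7 = -3/7 + (⅐)*(-15) = -3/7 - 15/7 = -18/7 ≈ -2.5714)
(7*w)*u(-3/1) = (7*(-18/7))*1 = -18*1 = -18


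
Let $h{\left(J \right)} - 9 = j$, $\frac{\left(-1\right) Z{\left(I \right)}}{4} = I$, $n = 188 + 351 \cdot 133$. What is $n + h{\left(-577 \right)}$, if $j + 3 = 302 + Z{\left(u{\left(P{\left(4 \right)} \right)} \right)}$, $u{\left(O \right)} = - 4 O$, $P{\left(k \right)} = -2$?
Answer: $47147$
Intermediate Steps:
$n = 46871$ ($n = 188 + 46683 = 46871$)
$Z{\left(I \right)} = - 4 I$
$j = 267$ ($j = -3 + \left(302 - 4 \left(\left(-4\right) \left(-2\right)\right)\right) = -3 + \left(302 - 32\right) = -3 + 270 = 267$)
$h{\left(J \right)} = 276$ ($h{\left(J \right)} = 9 + 267 = 276$)
$n + h{\left(-577 \right)} = 46871 + 276 = 47147$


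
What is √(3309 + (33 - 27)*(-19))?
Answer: 3*√355 ≈ 56.524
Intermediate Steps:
√(3309 + (33 - 27)*(-19)) = √(3309 + 6*(-19)) = √(3309 - 114) = √3195 = 3*√355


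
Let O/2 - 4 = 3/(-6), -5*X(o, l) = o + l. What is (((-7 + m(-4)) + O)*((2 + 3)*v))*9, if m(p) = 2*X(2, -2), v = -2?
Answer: 0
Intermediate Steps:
X(o, l) = -l/5 - o/5 (X(o, l) = -(o + l)/5 = -(l + o)/5 = -l/5 - o/5)
O = 7 (O = 8 + 2*(3/(-6)) = 8 + 2*(3*(-⅙)) = 8 + 2*(-½) = 8 - 1 = 7)
m(p) = 0 (m(p) = 2*(-⅕*(-2) - ⅕*2) = 2*(⅖ - ⅖) = 2*0 = 0)
(((-7 + m(-4)) + O)*((2 + 3)*v))*9 = (((-7 + 0) + 7)*((2 + 3)*(-2)))*9 = ((-7 + 7)*(5*(-2)))*9 = (0*(-10))*9 = 0*9 = 0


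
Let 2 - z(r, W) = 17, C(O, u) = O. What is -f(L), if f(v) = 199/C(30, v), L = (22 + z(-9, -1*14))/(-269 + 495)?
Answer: -199/30 ≈ -6.6333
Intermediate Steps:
z(r, W) = -15 (z(r, W) = 2 - 1*17 = 2 - 17 = -15)
L = 7/226 (L = (22 - 15)/(-269 + 495) = 7/226 ≈ 0.030973)
f(v) = 199/30
-f(L) = -1*199/30 = -199/30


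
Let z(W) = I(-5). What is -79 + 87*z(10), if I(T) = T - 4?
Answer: -862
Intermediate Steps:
I(T) = -4 + T
z(W) = -9 (z(W) = -4 - 5 = -9)
-79 + 87*z(10) = -79 + 87*(-9) = -79 - 783 = -862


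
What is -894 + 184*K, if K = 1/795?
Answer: -710546/795 ≈ -893.77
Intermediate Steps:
K = 1/795 ≈ 0.0012579
-894 + 184*K = -894 + 184*(1/795) = -894 + 184/795 = -710546/795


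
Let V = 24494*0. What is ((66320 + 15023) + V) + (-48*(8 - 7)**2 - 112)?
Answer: 81183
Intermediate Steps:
V = 0
((66320 + 15023) + V) + (-48*(8 - 7)**2 - 112) = ((66320 + 15023) + 0) + (-48*(8 - 7)**2 - 112) = (81343 + 0) + (-48*1**2 - 112) = 81343 + (-48*1 - 112) = 81343 + (-48 - 112) = 81343 - 160 = 81183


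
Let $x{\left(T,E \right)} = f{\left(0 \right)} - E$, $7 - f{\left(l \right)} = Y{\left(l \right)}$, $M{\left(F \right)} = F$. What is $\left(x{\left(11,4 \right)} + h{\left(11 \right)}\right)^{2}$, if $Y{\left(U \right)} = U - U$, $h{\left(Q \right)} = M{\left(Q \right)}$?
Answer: $196$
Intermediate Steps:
$h{\left(Q \right)} = Q$
$Y{\left(U \right)} = 0$
$f{\left(l \right)} = 7$ ($f{\left(l \right)} = 7 - 0 = 7 + 0 = 7$)
$x{\left(T,E \right)} = 7 - E$
$\left(x{\left(11,4 \right)} + h{\left(11 \right)}\right)^{2} = \left(\left(7 - 4\right) + 11\right)^{2} = \left(3 + 11\right)^{2} = 14^{2} = 196$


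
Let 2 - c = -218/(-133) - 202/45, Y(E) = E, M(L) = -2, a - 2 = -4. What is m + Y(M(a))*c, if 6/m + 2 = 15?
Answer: -718766/77805 ≈ -9.2380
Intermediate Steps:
a = -2 (a = 2 - 4 = -2)
m = 6/13 (m = 6/(-2 + 15) = 6/13 ≈ 0.46154)
c = 29026/5985 (c = 2 - (-218/(-133) - 202/45) = 2 - (-218*(-1/133) - 202*1/45) = 2 - (218/133 - 202/45) = 2 - 1*(-17056/5985) = 2 + 17056/5985 = 29026/5985 ≈ 4.8498)
m + Y(M(a))*c = 6/13 - 2*29026/5985 = 6/13 - 58052/5985 = -718766/77805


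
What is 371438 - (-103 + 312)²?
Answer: 327757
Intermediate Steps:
371438 - (-103 + 312)² = 371438 - 1*209² = 371438 - 1*43681 = 371438 - 43681 = 327757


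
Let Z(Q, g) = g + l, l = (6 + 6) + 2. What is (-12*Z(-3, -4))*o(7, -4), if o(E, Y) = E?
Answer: -840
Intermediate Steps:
l = 14 (l = 12 + 2 = 14)
Z(Q, g) = 14 + g (Z(Q, g) = g + 14 = 14 + g)
(-12*Z(-3, -4))*o(7, -4) = -12*(14 - 4)*7 = -12*10*7 = -120*7 = -840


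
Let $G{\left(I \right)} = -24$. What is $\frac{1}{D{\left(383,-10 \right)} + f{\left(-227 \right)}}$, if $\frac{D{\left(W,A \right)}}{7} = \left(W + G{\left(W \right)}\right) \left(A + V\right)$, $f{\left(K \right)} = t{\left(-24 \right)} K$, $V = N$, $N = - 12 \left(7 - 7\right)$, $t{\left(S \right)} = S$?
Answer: $- \frac{1}{19682} \approx -5.0808 \cdot 10^{-5}$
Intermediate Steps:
$N = 0$ ($N = \left(-12\right) 0 = 0$)
$V = 0$
$f{\left(K \right)} = - 24 K$
$D{\left(W,A \right)} = 7 A \left(-24 + W\right)$ ($D{\left(W,A \right)} = 7 \left(W - 24\right) \left(A + 0\right) = 7 \left(-24 + W\right) A = 7 A \left(-24 + W\right)$)
$\frac{1}{D{\left(383,-10 \right)} + f{\left(-227 \right)}} = \frac{1}{7 \left(-10\right) \left(-24 + 383\right) - -5448} = \frac{1}{7 \left(-10\right) 359 + 5448} = \frac{1}{-25130 + 5448} = \frac{1}{-19682} = - \frac{1}{19682}$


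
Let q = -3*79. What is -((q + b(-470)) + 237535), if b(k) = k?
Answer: -236828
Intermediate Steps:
q = -237
-((q + b(-470)) + 237535) = -((-237 - 470) + 237535) = -(-707 + 237535) = -1*236828 = -236828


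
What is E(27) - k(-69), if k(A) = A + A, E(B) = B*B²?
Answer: 19821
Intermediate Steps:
E(B) = B³
k(A) = 2*A
E(27) - k(-69) = 27³ - 2*(-69) = 19683 - 1*(-138) = 19683 + 138 = 19821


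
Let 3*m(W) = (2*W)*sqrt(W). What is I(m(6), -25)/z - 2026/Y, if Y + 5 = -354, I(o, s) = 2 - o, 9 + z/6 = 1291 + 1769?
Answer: 18544337/3285927 - 2*sqrt(6)/9153 ≈ 5.6430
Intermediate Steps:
m(W) = 2*W**(3/2)/3 (m(W) = ((2*W)*sqrt(W))/3 = (2*W**(3/2))/3 = 2*W**(3/2)/3)
z = 18306 (z = -54 + 6*(1291 + 1769) = -54 + 6*3060 = -54 + 18360 = 18306)
Y = -359 (Y = -5 - 354 = -359)
I(m(6), -25)/z - 2026/Y = (2 - 2*6**(3/2)/3)/18306 - 2026/(-359) = (2 - 2*6*sqrt(6)/3)*(1/18306) - 2026*(-1/359) = (2 - 4*sqrt(6))*(1/18306) + 2026/359 = (1/9153 - 2*sqrt(6)/9153) + 2026/359 = 18544337/3285927 - 2*sqrt(6)/9153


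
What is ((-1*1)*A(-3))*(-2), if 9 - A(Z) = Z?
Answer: 24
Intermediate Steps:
A(Z) = 9 - Z
((-1*1)*A(-3))*(-2) = ((-1*1)*(9 - 1*(-3)))*(-2) = -(9 + 3)*(-2) = -1*12*(-2) = -12*(-2) = 24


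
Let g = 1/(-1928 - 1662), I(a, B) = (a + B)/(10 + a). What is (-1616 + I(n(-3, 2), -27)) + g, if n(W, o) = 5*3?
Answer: -29015821/17950 ≈ -1616.5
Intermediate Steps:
n(W, o) = 15
I(a, B) = (B + a)/(10 + a)
g = -1/3590 (g = 1/(-3590) = -1/3590 ≈ -0.00027855)
(-1616 + I(n(-3, 2), -27)) + g = (-1616 + (-27 + 15)/(10 + 15)) - 1/3590 = (-1616 - 12/25) - 1/3590 = -40412/25 - 1/3590 = -29015821/17950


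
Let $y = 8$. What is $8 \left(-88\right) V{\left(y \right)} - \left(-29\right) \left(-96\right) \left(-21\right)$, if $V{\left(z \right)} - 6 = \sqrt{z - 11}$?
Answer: $54240 - 704 i \sqrt{3} \approx 54240.0 - 1219.4 i$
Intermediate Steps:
$V{\left(z \right)} = 6 + \sqrt{-11 + z}$ ($V{\left(z \right)} = 6 + \sqrt{z - 11} = 6 + \sqrt{-11 + z}$)
$8 \left(-88\right) V{\left(y \right)} - \left(-29\right) \left(-96\right) \left(-21\right) = 8 \left(-88\right) \left(6 + \sqrt{-11 + 8}\right) - \left(-29\right) \left(-96\right) \left(-21\right) = - 704 \left(6 + \sqrt{-3}\right) - 2784 \left(-21\right) = - 704 \left(6 + i \sqrt{3}\right) - -58464 = \left(-4224 - 704 i \sqrt{3}\right) + 58464 = 54240 - 704 i \sqrt{3}$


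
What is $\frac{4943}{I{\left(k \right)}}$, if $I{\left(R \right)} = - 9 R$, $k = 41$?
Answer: $- \frac{4943}{369} \approx -13.396$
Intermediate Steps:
$\frac{4943}{I{\left(k \right)}} = \frac{4943}{\left(-9\right) 41} = \frac{4943}{-369} = 4943 \left(- \frac{1}{369}\right) = - \frac{4943}{369}$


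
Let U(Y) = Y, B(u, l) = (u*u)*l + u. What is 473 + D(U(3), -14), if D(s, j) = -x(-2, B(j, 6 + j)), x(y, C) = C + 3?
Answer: 2052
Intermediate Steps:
B(u, l) = u + l*u² (B(u, l) = u²*l + u = l*u² + u = u + l*u²)
x(y, C) = 3 + C
D(s, j) = -3 - j*(1 + j*(6 + j)) (D(s, j) = -(3 + j*(1 + (6 + j)*j)) = -(3 + j*(1 + j*(6 + j))) = -3 - j*(1 + j*(6 + j)))
473 + D(U(3), -14) = 473 + (-3 - 1*(-14)*(1 - 14*(6 - 14))) = 473 + (-3 - 1*(-14)*(1 - 14*(-8))) = 473 + (-3 - 1*(-14)*(1 + 112)) = 473 + (-3 - 1*(-14)*113) = 473 + (-3 + 1582) = 473 + 1579 = 2052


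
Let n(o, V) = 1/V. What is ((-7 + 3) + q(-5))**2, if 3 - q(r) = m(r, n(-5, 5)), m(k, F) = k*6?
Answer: 841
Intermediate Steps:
m(k, F) = 6*k
q(r) = 3 - 6*r
((-7 + 3) + q(-5))**2 = ((-7 + 3) + (3 - 6*(-5)))**2 = (-4 + (3 + 30))**2 = (-4 + 33)**2 = 29**2 = 841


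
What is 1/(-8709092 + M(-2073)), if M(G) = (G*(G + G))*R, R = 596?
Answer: 1/5113707076 ≈ 1.9555e-10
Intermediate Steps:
M(G) = 1192*G² (M(G) = (G*(G + G))*596 = (G*(2*G))*596 = (2*G²)*596 = 1192*G²)
1/(-8709092 + M(-2073)) = 1/(-8709092 + 1192*(-2073)²) = 1/(-8709092 + 1192*4297329) = 1/(-8709092 + 5122416168) = 1/5113707076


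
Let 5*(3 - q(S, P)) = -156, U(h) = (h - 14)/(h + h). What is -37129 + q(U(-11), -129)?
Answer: -185474/5 ≈ -37095.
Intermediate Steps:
U(h) = (-14 + h)/(2*h) (U(h) = (-14 + h)/((2*h)) = (-14 + h)*(1/(2*h)) = (-14 + h)/(2*h))
q(S, P) = 171/5 (q(S, P) = 3 - ⅕*(-156) = 3 + 156/5 = 171/5)
-37129 + q(U(-11), -129) = -37129 + 171/5 = -185474/5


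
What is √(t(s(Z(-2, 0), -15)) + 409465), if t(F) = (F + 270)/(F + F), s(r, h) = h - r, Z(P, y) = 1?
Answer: √6551313/4 ≈ 639.89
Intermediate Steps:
t(F) = (270 + F)/(2*F) (t(F) = (270 + F)/((2*F)) = (270 + F)*(1/(2*F)) = (270 + F)/(2*F))
√(t(s(Z(-2, 0), -15)) + 409465) = √((270 + (-15 - 1*1))/(2*(-15 - 1*1)) + 409465) = √((270 + (-15 - 1))/(2*(-15 - 1)) + 409465) = √((½)*(270 - 16)/(-16) + 409465) = √((½)*(-1/16)*254 + 409465) = √(-127/16 + 409465) = √(6551313/16) = √6551313/4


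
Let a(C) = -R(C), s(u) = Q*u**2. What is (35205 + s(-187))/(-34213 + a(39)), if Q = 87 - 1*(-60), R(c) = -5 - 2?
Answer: -862608/5701 ≈ -151.31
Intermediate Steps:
R(c) = -7
Q = 147 (Q = 87 + 60 = 147)
s(u) = 147*u**2
a(C) = 7 (a(C) = -1*(-7) = 7)
(35205 + s(-187))/(-34213 + a(39)) = (35205 + 147*(-187)**2)/(-34213 + 7) = (35205 + 147*34969)/(-34206) = (35205 + 5140443)*(-1/34206) = 5175648*(-1/34206) = -862608/5701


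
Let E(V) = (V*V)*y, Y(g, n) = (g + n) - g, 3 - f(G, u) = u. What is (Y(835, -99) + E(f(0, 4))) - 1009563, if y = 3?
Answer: -1009659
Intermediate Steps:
f(G, u) = 3 - u
Y(g, n) = n
E(V) = 3*V**2 (E(V) = (V*V)*3 = V**2*3 = 3*V**2)
(Y(835, -99) + E(f(0, 4))) - 1009563 = (-99 + 3*(3 - 1*4)**2) - 1009563 = (-99 + 3*(3 - 4)**2) - 1009563 = (-99 + 3*(-1)**2) - 1009563 = (-99 + 3*1) - 1009563 = (-99 + 3) - 1009563 = -96 - 1009563 = -1009659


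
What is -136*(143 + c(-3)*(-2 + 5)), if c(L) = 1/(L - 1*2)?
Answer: -96832/5 ≈ -19366.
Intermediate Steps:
c(L) = 1/(-2 + L) (c(L) = 1/(L - 2) = 1/(-2 + L))
-136*(143 + c(-3)*(-2 + 5)) = -136*(143 + (-2 + 5)/(-2 - 3)) = -136*(143 + 3/(-5)) = -136*(143 - 1/5*3) = -136*(143 - 3/5) = -136*712/5 = -96832/5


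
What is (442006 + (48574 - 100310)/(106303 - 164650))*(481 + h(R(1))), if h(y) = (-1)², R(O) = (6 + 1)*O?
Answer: 12430671944276/58347 ≈ 2.1305e+8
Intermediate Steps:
R(O) = 7*O
h(y) = 1
(442006 + (48574 - 100310)/(106303 - 164650))*(481 + h(R(1))) = (442006 + (48574 - 100310)/(106303 - 164650))*(481 + 1) = (442006 - 51736/(-58347))*482 = (442006 - 51736*(-1/58347))*482 = (442006 + 51736/58347)*482 = (25789775818/58347)*482 = 12430671944276/58347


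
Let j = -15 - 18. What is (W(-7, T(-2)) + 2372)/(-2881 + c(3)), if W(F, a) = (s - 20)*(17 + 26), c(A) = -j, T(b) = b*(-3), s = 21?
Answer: -2415/2848 ≈ -0.84796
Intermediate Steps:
j = -33
T(b) = -3*b
c(A) = 33 (c(A) = -1*(-33) = 33)
W(F, a) = 43 (W(F, a) = (21 - 20)*(17 + 26) = 1*43 = 43)
(W(-7, T(-2)) + 2372)/(-2881 + c(3)) = (43 + 2372)/(-2881 + 33) = 2415/(-2848) = 2415*(-1/2848) = -2415/2848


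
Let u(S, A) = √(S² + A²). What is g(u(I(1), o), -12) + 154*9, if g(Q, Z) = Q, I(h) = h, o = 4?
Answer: 1386 + √17 ≈ 1390.1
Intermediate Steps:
u(S, A) = √(A² + S²)
g(u(I(1), o), -12) + 154*9 = √(4² + 1²) + 154*9 = √(16 + 1) + 1386 = √17 + 1386 = 1386 + √17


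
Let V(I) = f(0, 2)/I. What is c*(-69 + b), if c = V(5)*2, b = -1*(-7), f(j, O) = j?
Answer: 0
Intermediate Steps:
b = 7
V(I) = 0 (V(I) = 0/I = 0)
c = 0 (c = 0*2 = 0)
c*(-69 + b) = 0*(-69 + 7) = 0*(-62) = 0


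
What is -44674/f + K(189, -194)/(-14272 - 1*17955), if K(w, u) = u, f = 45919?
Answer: -1430800712/1479831613 ≈ -0.96687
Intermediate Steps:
-44674/f + K(189, -194)/(-14272 - 1*17955) = -44674/45919 - 194/(-14272 - 1*17955) = -44674*1/45919 - 194/(-14272 - 17955) = -44674/45919 - 194/(-32227) = -44674/45919 - 194*(-1/32227) = -44674/45919 + 194/32227 = -1430800712/1479831613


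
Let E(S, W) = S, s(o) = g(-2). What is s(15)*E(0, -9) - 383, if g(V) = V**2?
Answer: -383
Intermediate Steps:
s(o) = 4 (s(o) = (-2)**2 = 4)
s(15)*E(0, -9) - 383 = 4*0 - 383 = 0 - 383 = -383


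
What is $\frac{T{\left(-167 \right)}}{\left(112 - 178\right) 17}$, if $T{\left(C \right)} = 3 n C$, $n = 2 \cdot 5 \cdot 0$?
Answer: $0$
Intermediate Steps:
$n = 0$ ($n = 10 \cdot 0 = 0$)
$T{\left(C \right)} = 0$ ($T{\left(C \right)} = 3 \cdot 0 C = 0 C = 0$)
$\frac{T{\left(-167 \right)}}{\left(112 - 178\right) 17} = \frac{0}{\left(112 - 178\right) 17} = \frac{0}{\left(-66\right) 17} = \frac{0}{-1122} = 0 \left(- \frac{1}{1122}\right) = 0$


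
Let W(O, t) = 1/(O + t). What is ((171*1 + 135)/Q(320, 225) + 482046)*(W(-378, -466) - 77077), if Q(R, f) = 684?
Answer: -1191625365049585/32072 ≈ -3.7155e+10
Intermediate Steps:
((171*1 + 135)/Q(320, 225) + 482046)*(W(-378, -466) - 77077) = ((171*1 + 135)/684 + 482046)*(1/(-378 - 466) - 77077) = ((171 + 135)*(1/684) + 482046)*(1/(-844) - 77077) = (306*(1/684) + 482046)*(-1/844 - 77077) = (17/38 + 482046)*(-65052989/844) = (18317765/38)*(-65052989/844) = -1191625365049585/32072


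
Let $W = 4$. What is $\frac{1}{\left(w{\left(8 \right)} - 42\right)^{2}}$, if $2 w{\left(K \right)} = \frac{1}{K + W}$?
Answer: $\frac{576}{1014049} \approx 0.00056802$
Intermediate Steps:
$w{\left(K \right)} = \frac{1}{2 \left(4 + K\right)}$ ($w{\left(K \right)} = \frac{1}{2 \left(K + 4\right)} = \frac{1}{2 \left(4 + K\right)}$)
$\frac{1}{\left(w{\left(8 \right)} - 42\right)^{2}} = \frac{1}{\left(\frac{1}{2 \left(4 + 8\right)} - 42\right)^{2}} = \frac{1}{\left(\frac{1}{2 \cdot 12} - 42\right)^{2}} = \frac{1}{\left(\frac{1}{2} \cdot \frac{1}{12} - 42\right)^{2}} = \frac{1}{\left(\frac{1}{24} - 42\right)^{2}} = \frac{1}{\left(- \frac{1007}{24}\right)^{2}} = \frac{1}{\frac{1014049}{576}} = \frac{576}{1014049}$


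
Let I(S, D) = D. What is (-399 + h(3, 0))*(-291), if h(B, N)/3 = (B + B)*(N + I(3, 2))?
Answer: 105633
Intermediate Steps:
h(B, N) = 6*B*(2 + N) (h(B, N) = 3*((B + B)*(N + 2)) = 3*((2*B)*(2 + N)) = 3*(2*B*(2 + N)) = 6*B*(2 + N))
(-399 + h(3, 0))*(-291) = (-399 + 6*3*(2 + 0))*(-291) = (-399 + 6*3*2)*(-291) = (-399 + 36)*(-291) = -363*(-291) = 105633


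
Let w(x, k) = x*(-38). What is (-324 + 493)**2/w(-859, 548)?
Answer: 28561/32642 ≈ 0.87498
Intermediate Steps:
w(x, k) = -38*x
(-324 + 493)**2/w(-859, 548) = (-324 + 493)**2/((-38*(-859))) = 169**2/32642 = 28561*(1/32642) = 28561/32642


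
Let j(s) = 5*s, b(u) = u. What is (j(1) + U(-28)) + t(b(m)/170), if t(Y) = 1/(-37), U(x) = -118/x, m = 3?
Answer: 4759/518 ≈ 9.1873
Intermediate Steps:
t(Y) = -1/37
(j(1) + U(-28)) + t(b(m)/170) = (5*1 - 118/(-28)) - 1/37 = (5 - 118*(-1/28)) - 1/37 = (5 + 59/14) - 1/37 = 129/14 - 1/37 = 4759/518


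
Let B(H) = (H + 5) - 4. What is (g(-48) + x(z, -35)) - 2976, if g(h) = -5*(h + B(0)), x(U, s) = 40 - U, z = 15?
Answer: -2716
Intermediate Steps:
B(H) = 1 + H (B(H) = (5 + H) - 4 = 1 + H)
g(h) = -5 - 5*h (g(h) = -5*(h + (1 + 0)) = -5*(h + 1) = -5*(1 + h) = -5 - 5*h)
(g(-48) + x(z, -35)) - 2976 = ((-5 - 5*(-48)) + (40 - 1*15)) - 2976 = ((-5 + 240) + (40 - 15)) - 2976 = (235 + 25) - 2976 = 260 - 2976 = -2716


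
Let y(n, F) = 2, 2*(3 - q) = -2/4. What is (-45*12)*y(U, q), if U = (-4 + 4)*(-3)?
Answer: -1080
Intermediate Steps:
U = 0 (U = 0*(-3) = 0)
q = 13/4 (q = 3 - (-1)/4 = 3 - 1/2*(-1/2) = 3 + 1/4 = 13/4 ≈ 3.2500)
(-45*12)*y(U, q) = -45*12*2 = -540*2 = -1080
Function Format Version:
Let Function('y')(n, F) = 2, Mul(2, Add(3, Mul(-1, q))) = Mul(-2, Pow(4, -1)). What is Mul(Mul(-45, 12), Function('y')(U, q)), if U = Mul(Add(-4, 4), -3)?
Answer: -1080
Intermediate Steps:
U = 0 (U = Mul(0, -3) = 0)
q = Rational(13, 4) (q = Add(3, Mul(Rational(-1, 2), Mul(-2, Pow(4, -1)))) = Add(3, Mul(Rational(-1, 2), Mul(-2, Rational(1, 4)))) = Add(3, Mul(Rational(-1, 2), Rational(-1, 2))) = Add(3, Rational(1, 4)) = Rational(13, 4) ≈ 3.2500)
Mul(Mul(-45, 12), Function('y')(U, q)) = Mul(Mul(-45, 12), 2) = Mul(-540, 2) = -1080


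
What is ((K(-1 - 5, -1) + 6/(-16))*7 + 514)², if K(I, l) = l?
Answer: 16281225/64 ≈ 2.5439e+5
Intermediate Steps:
((K(-1 - 5, -1) + 6/(-16))*7 + 514)² = ((-1 + 6/(-16))*7 + 514)² = ((-1 + 6*(-1/16))*7 + 514)² = ((-1 - 3/8)*7 + 514)² = (-11/8*7 + 514)² = (-77/8 + 514)² = (4035/8)² = 16281225/64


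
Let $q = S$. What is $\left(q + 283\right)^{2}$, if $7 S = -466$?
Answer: $\frac{2295225}{49} \approx 46841.0$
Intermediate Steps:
$S = - \frac{466}{7}$ ($S = \frac{1}{7} \left(-466\right) = - \frac{466}{7} \approx -66.571$)
$q = - \frac{466}{7} \approx -66.571$
$\left(q + 283\right)^{2} = \left(- \frac{466}{7} + 283\right)^{2} = \left(\frac{1515}{7}\right)^{2} = \frac{2295225}{49}$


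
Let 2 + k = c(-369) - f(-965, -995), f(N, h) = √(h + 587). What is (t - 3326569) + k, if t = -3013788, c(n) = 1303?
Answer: -6339056 - 2*I*√102 ≈ -6.3391e+6 - 20.199*I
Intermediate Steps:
f(N, h) = √(587 + h)
k = 1301 - 2*I*√102 (k = -2 + (1303 - √(587 - 995)) = -2 + (1303 - √(-408)) = -2 + (1303 - 2*I*√102) = 1301 - 2*I*√102 ≈ 1301.0 - 20.199*I)
(t - 3326569) + k = (-3013788 - 3326569) + (1301 - 2*I*√102) = -6340357 + (1301 - 2*I*√102) = -6339056 - 2*I*√102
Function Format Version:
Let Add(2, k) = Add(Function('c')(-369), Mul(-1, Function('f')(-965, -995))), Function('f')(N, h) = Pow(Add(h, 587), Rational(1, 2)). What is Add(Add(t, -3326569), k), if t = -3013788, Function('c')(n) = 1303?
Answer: Add(-6339056, Mul(-2, I, Pow(102, Rational(1, 2)))) ≈ Add(-6.3391e+6, Mul(-20.199, I))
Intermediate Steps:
Function('f')(N, h) = Pow(Add(587, h), Rational(1, 2))
k = Add(1301, Mul(-2, I, Pow(102, Rational(1, 2)))) (k = Add(-2, Add(1303, Mul(-1, Pow(Add(587, -995), Rational(1, 2))))) = Add(-2, Add(1303, Mul(-1, Pow(-408, Rational(1, 2))))) = Add(-2, Add(1303, Mul(-1, Mul(2, I, Pow(102, Rational(1, 2)))))) = Add(-2, Add(1303, Mul(-2, I, Pow(102, Rational(1, 2))))) = Add(1301, Mul(-2, I, Pow(102, Rational(1, 2)))) ≈ Add(1301.0, Mul(-20.199, I)))
Add(Add(t, -3326569), k) = Add(Add(-3013788, -3326569), Add(1301, Mul(-2, I, Pow(102, Rational(1, 2))))) = Add(-6340357, Add(1301, Mul(-2, I, Pow(102, Rational(1, 2))))) = Add(-6339056, Mul(-2, I, Pow(102, Rational(1, 2))))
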